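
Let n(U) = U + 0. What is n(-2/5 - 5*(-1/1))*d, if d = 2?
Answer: 46/5 ≈ 9.2000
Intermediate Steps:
n(U) = U
n(-2/5 - 5*(-1/1))*d = (-2/5 - 5*(-1/1))*2 = (-2*⅕ - 5/((-5*⅕)))*2 = (-⅖ - 5/(-1))*2 = (-⅖ - 5*(-1))*2 = (-⅖ + 5)*2 = (23/5)*2 = 46/5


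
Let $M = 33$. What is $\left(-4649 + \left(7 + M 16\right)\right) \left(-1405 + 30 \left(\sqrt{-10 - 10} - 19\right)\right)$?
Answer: $8125150 - 246840 i \sqrt{5} \approx 8.1252 \cdot 10^{6} - 5.5195 \cdot 10^{5} i$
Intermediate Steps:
$\left(-4649 + \left(7 + M 16\right)\right) \left(-1405 + 30 \left(\sqrt{-10 - 10} - 19\right)\right) = \left(-4649 + \left(7 + 33 \cdot 16\right)\right) \left(-1405 + 30 \left(\sqrt{-10 - 10} - 19\right)\right) = \left(-4649 + \left(7 + 528\right)\right) \left(-1405 + 30 \left(\sqrt{-20} - 19\right)\right) = \left(-4649 + 535\right) \left(-1405 + 30 \left(2 i \sqrt{5} - 19\right)\right) = - 4114 \left(-1405 + 30 \left(-19 + 2 i \sqrt{5}\right)\right) = - 4114 \left(-1405 - \left(570 - 60 i \sqrt{5}\right)\right) = - 4114 \left(-1975 + 60 i \sqrt{5}\right) = 8125150 - 246840 i \sqrt{5}$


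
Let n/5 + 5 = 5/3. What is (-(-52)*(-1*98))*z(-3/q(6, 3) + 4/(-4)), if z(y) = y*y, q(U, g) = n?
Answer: -2141594/625 ≈ -3426.6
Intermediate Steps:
n = -50/3 (n = -25 + 5*(5/3) = -25 + 25/3 = -50/3 ≈ -16.667)
q(U, g) = -50/3
z(y) = y²
(-(-52)*(-1*98))*z(-3/q(6, 3) + 4/(-4)) = (-(-52)*(-1*98))*(-3/(-50/3) + 4/(-4))² = (-(-52)*(-98))*(-3*(-3/50) + 4*(-¼))² = (-52*98)*(9/50 - 1)² = -5096*(-41/50)² = -5096*1681/2500 = -2141594/625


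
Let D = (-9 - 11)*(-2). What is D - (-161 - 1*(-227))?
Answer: -26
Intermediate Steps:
D = 40 (D = -20*(-2) = 40)
D - (-161 - 1*(-227)) = 40 - (-161 - 1*(-227)) = 40 - (-161 + 227) = 40 - 1*66 = 40 - 66 = -26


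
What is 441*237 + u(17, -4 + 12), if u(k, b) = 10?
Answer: 104527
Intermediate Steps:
441*237 + u(17, -4 + 12) = 441*237 + 10 = 104517 + 10 = 104527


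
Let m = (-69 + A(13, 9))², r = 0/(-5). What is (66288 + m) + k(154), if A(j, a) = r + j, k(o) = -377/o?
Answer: 10690919/154 ≈ 69422.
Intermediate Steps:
r = 0 (r = 0*(-⅕) = 0)
A(j, a) = j (A(j, a) = 0 + j = j)
m = 3136 (m = (-69 + 13)² = (-56)² = 3136)
(66288 + m) + k(154) = (66288 + 3136) - 377/154 = 69424 - 377*1/154 = 69424 - 377/154 = 10690919/154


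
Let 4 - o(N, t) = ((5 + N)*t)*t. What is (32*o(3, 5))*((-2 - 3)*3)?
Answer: 94080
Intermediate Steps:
o(N, t) = 4 - t**2*(5 + N) (o(N, t) = 4 - (5 + N)*t*t = 4 - t*(5 + N)*t = 4 - t**2*(5 + N))
(32*o(3, 5))*((-2 - 3)*3) = (32*(4 - 5*5**2 - 1*3*5**2))*((-2 - 3)*3) = (32*(4 - 5*25 - 1*3*25))*(-5*3) = (32*(4 - 125 - 75))*(-15) = (32*(-196))*(-15) = -6272*(-15) = 94080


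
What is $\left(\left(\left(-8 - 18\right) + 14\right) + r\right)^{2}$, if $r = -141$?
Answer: $23409$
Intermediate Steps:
$\left(\left(\left(-8 - 18\right) + 14\right) + r\right)^{2} = \left(\left(\left(-8 - 18\right) + 14\right) - 141\right)^{2} = \left(\left(-26 + 14\right) - 141\right)^{2} = \left(-12 - 141\right)^{2} = \left(-153\right)^{2} = 23409$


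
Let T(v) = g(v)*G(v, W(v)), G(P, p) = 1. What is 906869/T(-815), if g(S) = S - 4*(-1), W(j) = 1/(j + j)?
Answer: -906869/811 ≈ -1118.2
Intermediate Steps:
W(j) = 1/(2*j)
g(S) = 4 + S (g(S) = S + 4 = 4 + S)
T(v) = 4 + v (T(v) = (4 + v)*1 = 4 + v)
906869/T(-815) = 906869/(4 - 815) = 906869/(-811) = 906869*(-1/811) = -906869/811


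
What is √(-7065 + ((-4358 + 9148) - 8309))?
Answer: 42*I*√6 ≈ 102.88*I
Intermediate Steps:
√(-7065 + ((-4358 + 9148) - 8309)) = √(-7065 + (4790 - 8309)) = √(-7065 - 3519) = √(-10584) = 42*I*√6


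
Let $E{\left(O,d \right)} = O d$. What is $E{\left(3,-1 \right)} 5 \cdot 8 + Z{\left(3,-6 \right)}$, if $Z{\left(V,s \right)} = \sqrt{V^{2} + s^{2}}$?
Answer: $-120 + 3 \sqrt{5} \approx -113.29$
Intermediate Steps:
$E{\left(3,-1 \right)} 5 \cdot 8 + Z{\left(3,-6 \right)} = 3 \left(-1\right) 5 \cdot 8 + \sqrt{3^{2} + \left(-6\right)^{2}} = \left(-3\right) 40 + \sqrt{9 + 36} = -120 + \sqrt{45} = -120 + 3 \sqrt{5}$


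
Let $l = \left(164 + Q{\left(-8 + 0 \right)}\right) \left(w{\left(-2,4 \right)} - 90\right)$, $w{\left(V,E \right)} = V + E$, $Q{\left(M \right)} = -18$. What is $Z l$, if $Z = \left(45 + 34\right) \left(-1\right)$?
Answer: $1014992$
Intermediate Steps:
$w{\left(V,E \right)} = E + V$
$Z = -79$ ($Z = 79 \left(-1\right) = -79$)
$l = -12848$ ($l = \left(164 - 18\right) \left(\left(4 - 2\right) - 90\right) = 146 \left(2 - 90\right) = 146 \left(-88\right) = -12848$)
$Z l = \left(-79\right) \left(-12848\right) = 1014992$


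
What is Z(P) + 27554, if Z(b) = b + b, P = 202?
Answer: 27958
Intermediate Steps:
Z(b) = 2*b
Z(P) + 27554 = 2*202 + 27554 = 404 + 27554 = 27958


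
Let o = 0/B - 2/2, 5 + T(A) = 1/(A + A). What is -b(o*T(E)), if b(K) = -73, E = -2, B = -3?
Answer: 73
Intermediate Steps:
T(A) = -5 + 1/(2*A) (T(A) = -5 + 1/(A + A) = -5 + 1/(2*A))
o = -1 (o = 0/(-3) - 2/2 = 0*(-1/3) - 2*1/2 = 0 - 1 = -1)
-b(o*T(E)) = -1*(-73) = 73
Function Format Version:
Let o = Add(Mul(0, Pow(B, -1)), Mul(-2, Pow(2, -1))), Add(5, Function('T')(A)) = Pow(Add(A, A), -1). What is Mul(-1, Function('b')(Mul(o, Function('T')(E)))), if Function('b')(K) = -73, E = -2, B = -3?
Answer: 73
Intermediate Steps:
Function('T')(A) = Add(-5, Mul(Rational(1, 2), Pow(A, -1))) (Function('T')(A) = Add(-5, Pow(Add(A, A), -1)) = Add(-5, Pow(Mul(2, A), -1)) = Add(-5, Mul(Rational(1, 2), Pow(A, -1))))
o = -1 (o = Add(Mul(0, Pow(-3, -1)), Mul(-2, Pow(2, -1))) = Add(Mul(0, Rational(-1, 3)), Mul(-2, Rational(1, 2))) = Add(0, -1) = -1)
Mul(-1, Function('b')(Mul(o, Function('T')(E)))) = Mul(-1, -73) = 73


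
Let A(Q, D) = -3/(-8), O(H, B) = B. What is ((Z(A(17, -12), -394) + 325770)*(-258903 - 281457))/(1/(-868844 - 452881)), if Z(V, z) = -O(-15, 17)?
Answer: 232655177437713000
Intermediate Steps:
A(Q, D) = 3/8 (A(Q, D) = -3*(-⅛) = 3/8)
Z(V, z) = -17 (Z(V, z) = -1*17 = -17)
((Z(A(17, -12), -394) + 325770)*(-258903 - 281457))/(1/(-868844 - 452881)) = ((-17 + 325770)*(-258903 - 281457))/(1/(-868844 - 452881)) = (325753*(-540360))/(1/(-1321725)) = -176023891080/(-1/1321725) = -176023891080*(-1321725) = 232655177437713000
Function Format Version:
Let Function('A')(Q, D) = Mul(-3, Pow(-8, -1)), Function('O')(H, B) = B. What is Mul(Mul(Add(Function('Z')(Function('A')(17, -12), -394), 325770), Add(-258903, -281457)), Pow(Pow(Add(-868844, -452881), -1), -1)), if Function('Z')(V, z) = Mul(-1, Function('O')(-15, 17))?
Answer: 232655177437713000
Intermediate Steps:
Function('A')(Q, D) = Rational(3, 8) (Function('A')(Q, D) = Mul(-3, Rational(-1, 8)) = Rational(3, 8))
Function('Z')(V, z) = -17 (Function('Z')(V, z) = Mul(-1, 17) = -17)
Mul(Mul(Add(Function('Z')(Function('A')(17, -12), -394), 325770), Add(-258903, -281457)), Pow(Pow(Add(-868844, -452881), -1), -1)) = Mul(Mul(Add(-17, 325770), Add(-258903, -281457)), Pow(Pow(Add(-868844, -452881), -1), -1)) = Mul(Mul(325753, -540360), Pow(Pow(-1321725, -1), -1)) = Mul(-176023891080, Pow(Rational(-1, 1321725), -1)) = Mul(-176023891080, -1321725) = 232655177437713000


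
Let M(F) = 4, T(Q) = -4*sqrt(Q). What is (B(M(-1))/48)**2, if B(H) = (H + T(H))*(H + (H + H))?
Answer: 1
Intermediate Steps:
B(H) = 3*H*(H - 4*sqrt(H)) (B(H) = (H - 4*sqrt(H))*(H + (H + H)) = (H - 4*sqrt(H))*(H + 2*H) = (H - 4*sqrt(H))*(3*H) = 3*H*(H - 4*sqrt(H)))
(B(M(-1))/48)**2 = ((-12*4**(3/2) + 3*4**2)/48)**2 = ((-12*8 + 3*16)*(1/48))**2 = ((-96 + 48)*(1/48))**2 = (-48*1/48)**2 = (-1)**2 = 1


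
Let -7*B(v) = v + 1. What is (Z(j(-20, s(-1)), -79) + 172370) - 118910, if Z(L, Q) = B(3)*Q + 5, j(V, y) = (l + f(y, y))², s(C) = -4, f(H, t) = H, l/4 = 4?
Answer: 374571/7 ≈ 53510.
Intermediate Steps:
l = 16 (l = 4*4 = 16)
B(v) = -⅐ - v/7 (B(v) = -(v + 1)/7 = -(1 + v)/7 = -⅐ - v/7)
j(V, y) = (16 + y)²
Z(L, Q) = 5 - 4*Q/7 (Z(L, Q) = (-⅐ - ⅐*3)*Q + 5 = (-⅐ - 3/7)*Q + 5 = -4*Q/7 + 5 = 5 - 4*Q/7)
(Z(j(-20, s(-1)), -79) + 172370) - 118910 = ((5 - 4/7*(-79)) + 172370) - 118910 = ((5 + 316/7) + 172370) - 118910 = (351/7 + 172370) - 118910 = 1206941/7 - 118910 = 374571/7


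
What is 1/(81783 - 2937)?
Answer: 1/78846 ≈ 1.2683e-5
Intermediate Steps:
1/(81783 - 2937) = 1/78846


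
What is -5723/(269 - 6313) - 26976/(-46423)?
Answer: 428721773/280580612 ≈ 1.5280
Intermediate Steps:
-5723/(269 - 6313) - 26976/(-46423) = -5723/(-6044) - 26976*(-1/46423) = -5723*(-1/6044) + 26976/46423 = 5723/6044 + 26976/46423 = 428721773/280580612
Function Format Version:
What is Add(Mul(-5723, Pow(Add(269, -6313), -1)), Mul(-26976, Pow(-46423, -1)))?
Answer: Rational(428721773, 280580612) ≈ 1.5280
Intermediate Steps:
Add(Mul(-5723, Pow(Add(269, -6313), -1)), Mul(-26976, Pow(-46423, -1))) = Add(Mul(-5723, Pow(-6044, -1)), Mul(-26976, Rational(-1, 46423))) = Add(Mul(-5723, Rational(-1, 6044)), Rational(26976, 46423)) = Add(Rational(5723, 6044), Rational(26976, 46423)) = Rational(428721773, 280580612)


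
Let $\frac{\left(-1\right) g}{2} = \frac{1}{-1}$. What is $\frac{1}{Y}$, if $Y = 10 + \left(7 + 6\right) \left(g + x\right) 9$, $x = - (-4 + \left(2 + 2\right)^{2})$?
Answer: $- \frac{1}{1160} \approx -0.00086207$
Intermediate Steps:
$g = 2$ ($g = - \frac{2}{-1} = \left(-2\right) \left(-1\right) = 2$)
$x = -12$ ($x = - (-4 + 4^{2}) = - (-4 + 16) = \left(-1\right) 12 = -12$)
$Y = -1160$ ($Y = 10 + \left(7 + 6\right) \left(2 - 12\right) 9 = 10 + 13 \left(-10\right) 9 = 10 - 1170 = -1160$)
$\frac{1}{Y} = \frac{1}{-1160} = - \frac{1}{1160}$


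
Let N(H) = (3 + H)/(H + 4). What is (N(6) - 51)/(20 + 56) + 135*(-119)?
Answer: -12209901/760 ≈ -16066.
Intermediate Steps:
N(H) = (3 + H)/(4 + H)
(N(6) - 51)/(20 + 56) + 135*(-119) = ((3 + 6)/(4 + 6) - 51)/(20 + 56) + 135*(-119) = (9/10 - 51)/76 - 16065 = ((⅒)*9 - 51)*(1/76) - 16065 = (9/10 - 51)*(1/76) - 16065 = -501/10*1/76 - 16065 = -501/760 - 16065 = -12209901/760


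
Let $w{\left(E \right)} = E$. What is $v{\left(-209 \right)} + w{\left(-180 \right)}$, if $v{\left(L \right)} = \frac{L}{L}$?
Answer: $-179$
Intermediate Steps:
$v{\left(L \right)} = 1$
$v{\left(-209 \right)} + w{\left(-180 \right)} = 1 - 180 = -179$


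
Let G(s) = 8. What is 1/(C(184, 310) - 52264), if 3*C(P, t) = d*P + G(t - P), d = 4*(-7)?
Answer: -3/161936 ≈ -1.8526e-5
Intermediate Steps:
d = -28
C(P, t) = 8/3 - 28*P/3 (C(P, t) = (-28*P + 8)/3 = (8 - 28*P)/3 = 8/3 - 28*P/3)
1/(C(184, 310) - 52264) = 1/((8/3 - 28/3*184) - 52264) = 1/((8/3 - 5152/3) - 52264) = 1/(-5144/3 - 52264) = 1/(-161936/3) = -3/161936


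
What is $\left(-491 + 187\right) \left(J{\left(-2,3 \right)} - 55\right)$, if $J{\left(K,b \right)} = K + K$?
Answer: $17936$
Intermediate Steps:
$J{\left(K,b \right)} = 2 K$
$\left(-491 + 187\right) \left(J{\left(-2,3 \right)} - 55\right) = \left(-491 + 187\right) \left(2 \left(-2\right) - 55\right) = - 304 \left(-4 - 55\right) = \left(-304\right) \left(-59\right) = 17936$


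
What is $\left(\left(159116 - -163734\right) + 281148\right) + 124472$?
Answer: $728470$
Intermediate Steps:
$\left(\left(159116 - -163734\right) + 281148\right) + 124472 = \left(\left(159116 + 163734\right) + 281148\right) + 124472 = \left(322850 + 281148\right) + 124472 = 603998 + 124472 = 728470$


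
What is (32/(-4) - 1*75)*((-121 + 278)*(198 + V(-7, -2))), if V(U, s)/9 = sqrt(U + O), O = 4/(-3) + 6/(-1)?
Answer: -2580138 - 39093*I*sqrt(129) ≈ -2.5801e+6 - 4.4401e+5*I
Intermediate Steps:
O = -22/3 (O = 4*(-1/3) + 6*(-1) = -4/3 - 6 = -22/3 ≈ -7.3333)
V(U, s) = 9*sqrt(-22/3 + U) (V(U, s) = 9*sqrt(U - 22/3) = 9*sqrt(-22/3 + U))
(32/(-4) - 1*75)*((-121 + 278)*(198 + V(-7, -2))) = (32/(-4) - 1*75)*((-121 + 278)*(198 + 3*sqrt(-66 + 9*(-7)))) = (32*(-1/4) - 75)*(157*(198 + 3*sqrt(-66 - 63))) = (-8 - 75)*(157*(198 + 3*sqrt(-129))) = -13031*(198 + 3*(I*sqrt(129))) = -13031*(198 + 3*I*sqrt(129)) = -83*(31086 + 471*I*sqrt(129)) = -2580138 - 39093*I*sqrt(129)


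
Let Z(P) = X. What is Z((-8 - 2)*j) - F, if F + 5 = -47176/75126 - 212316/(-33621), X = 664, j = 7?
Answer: 279233896009/420968541 ≈ 663.31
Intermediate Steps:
Z(P) = 664
F = 289215215/420968541 (F = -5 + (-47176/75126 - 212316/(-33621)) = -5 + (-47176*1/75126 - 212316*(-1/33621)) = -5 + (-23588/37563 + 70772/11207) = -5 + 2394057920/420968541 = 289215215/420968541 ≈ 0.68702)
Z((-8 - 2)*j) - F = 664 - 1*289215215/420968541 = 664 - 289215215/420968541 = 279233896009/420968541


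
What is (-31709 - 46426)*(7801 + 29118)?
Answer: -2884666065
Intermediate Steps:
(-31709 - 46426)*(7801 + 29118) = -78135*36919 = -2884666065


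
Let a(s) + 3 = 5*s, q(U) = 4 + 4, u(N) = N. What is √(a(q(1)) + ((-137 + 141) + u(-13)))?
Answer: 2*√7 ≈ 5.2915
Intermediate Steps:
q(U) = 8
a(s) = -3 + 5*s
√(a(q(1)) + ((-137 + 141) + u(-13))) = √((-3 + 5*8) + ((-137 + 141) - 13)) = √((-3 + 40) + (4 - 13)) = √(37 - 9) = √28 = 2*√7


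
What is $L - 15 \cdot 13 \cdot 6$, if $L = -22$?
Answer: $-1192$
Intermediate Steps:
$L - 15 \cdot 13 \cdot 6 = -22 - 15 \cdot 13 \cdot 6 = -22 - 1170 = -1192$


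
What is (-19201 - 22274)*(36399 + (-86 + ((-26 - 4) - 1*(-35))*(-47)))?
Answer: -1496335050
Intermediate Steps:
(-19201 - 22274)*(36399 + (-86 + ((-26 - 4) - 1*(-35))*(-47))) = -41475*(36399 + (-86 + (-30 + 35)*(-47))) = -41475*(36399 + (-86 + 5*(-47))) = -41475*(36399 + (-86 - 235)) = -41475*(36399 - 321) = -41475*36078 = -1496335050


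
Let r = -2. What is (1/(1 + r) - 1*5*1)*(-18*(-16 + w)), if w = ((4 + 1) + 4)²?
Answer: 7020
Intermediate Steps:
w = 81 (w = (5 + 4)² = 9² = 81)
(1/(1 + r) - 1*5*1)*(-18*(-16 + w)) = (1/(1 - 2) - 1*5*1)*(-18*(-16 + 81)) = (1/(-1) - 5*1)*(-18*65) = (-1 - 5)*(-1*1170) = -6*(-1170) = 7020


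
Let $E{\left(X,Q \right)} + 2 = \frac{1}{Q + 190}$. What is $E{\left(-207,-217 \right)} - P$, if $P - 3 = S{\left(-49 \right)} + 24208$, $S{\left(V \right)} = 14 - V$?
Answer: $- \frac{655453}{27} \approx -24276.0$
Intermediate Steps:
$E{\left(X,Q \right)} = -2 + \frac{1}{190 + Q}$ ($E{\left(X,Q \right)} = -2 + \frac{1}{Q + 190} = -2 + \frac{1}{190 + Q}$)
$P = 24274$ ($P = 3 + \left(\left(14 - -49\right) + 24208\right) = 3 + \left(\left(14 + 49\right) + 24208\right) = 3 + \left(63 + 24208\right) = 3 + 24271 = 24274$)
$E{\left(-207,-217 \right)} - P = \frac{-379 - -434}{190 - 217} - 24274 = \frac{-379 + 434}{-27} - 24274 = \left(- \frac{1}{27}\right) 55 - 24274 = - \frac{55}{27} - 24274 = - \frac{655453}{27}$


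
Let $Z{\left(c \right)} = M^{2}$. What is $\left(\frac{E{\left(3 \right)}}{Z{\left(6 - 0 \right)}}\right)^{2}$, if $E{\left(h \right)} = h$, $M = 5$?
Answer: $\frac{9}{625} \approx 0.0144$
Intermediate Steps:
$Z{\left(c \right)} = 25$ ($Z{\left(c \right)} = 5^{2} = 25$)
$\left(\frac{E{\left(3 \right)}}{Z{\left(6 - 0 \right)}}\right)^{2} = \left(\frac{3}{25}\right)^{2} = \frac{9}{625}$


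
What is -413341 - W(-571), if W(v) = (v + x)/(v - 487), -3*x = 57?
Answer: -218657684/529 ≈ -4.1334e+5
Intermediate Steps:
x = -19 (x = -⅓*57 = -19)
W(v) = (-19 + v)/(-487 + v) (W(v) = (v - 19)/(v - 487) = (-19 + v)/(-487 + v))
-413341 - W(-571) = -413341 - (-19 - 571)/(-487 - 571) = -413341 - (-590)/(-1058) = -413341 - (-1)*(-590)/1058 = -413341 - 1*295/529 = -413341 - 295/529 = -218657684/529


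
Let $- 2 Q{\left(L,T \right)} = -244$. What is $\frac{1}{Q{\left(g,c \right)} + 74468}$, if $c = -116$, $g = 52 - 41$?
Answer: $\frac{1}{74590} \approx 1.3407 \cdot 10^{-5}$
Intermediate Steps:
$g = 11$ ($g = 52 - 41 = 11$)
$Q{\left(L,T \right)} = 122$ ($Q{\left(L,T \right)} = \left(- \frac{1}{2}\right) \left(-244\right) = 122$)
$\frac{1}{Q{\left(g,c \right)} + 74468} = \frac{1}{122 + 74468} = \frac{1}{74590}$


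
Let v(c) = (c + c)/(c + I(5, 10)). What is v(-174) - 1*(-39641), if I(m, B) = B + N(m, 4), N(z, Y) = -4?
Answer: 555003/14 ≈ 39643.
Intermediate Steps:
I(m, B) = -4 + B (I(m, B) = B - 4 = -4 + B)
v(c) = 2*c/(6 + c) (v(c) = (c + c)/(c + (-4 + 10)) = (2*c)/(c + 6) = (2*c)/(6 + c) = 2*c/(6 + c))
v(-174) - 1*(-39641) = 2*(-174)/(6 - 174) - 1*(-39641) = 2*(-174)/(-168) + 39641 = 2*(-174)*(-1/168) + 39641 = 29/14 + 39641 = 555003/14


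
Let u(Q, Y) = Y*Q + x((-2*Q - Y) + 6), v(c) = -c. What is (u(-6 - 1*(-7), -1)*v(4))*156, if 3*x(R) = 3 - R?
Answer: 1040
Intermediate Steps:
x(R) = 1 - R/3 (x(R) = (3 - R)/3 = 1 - R/3)
u(Q, Y) = -1 + Y/3 + 2*Q/3 + Q*Y (u(Q, Y) = Y*Q + (1 - ((-2*Q - Y) + 6)/3) = Q*Y + (1 - ((-Y - 2*Q) + 6)/3) = Q*Y + (1 - (6 - Y - 2*Q)/3) = Q*Y + (1 + (-2 + Y/3 + 2*Q/3)) = Q*Y + (-1 + Y/3 + 2*Q/3) = -1 + Y/3 + 2*Q/3 + Q*Y)
(u(-6 - 1*(-7), -1)*v(4))*156 = ((-1 + (1/3)*(-1) + 2*(-6 - 1*(-7))/3 + (-6 - 1*(-7))*(-1))*(-1*4))*156 = ((-1 - 1/3 + 2*(-6 + 7)/3 + (-6 + 7)*(-1))*(-4))*156 = ((-1 - 1/3 + (2/3)*1 + 1*(-1))*(-4))*156 = ((-1 - 1/3 + 2/3 - 1)*(-4))*156 = -5/3*(-4)*156 = (20/3)*156 = 1040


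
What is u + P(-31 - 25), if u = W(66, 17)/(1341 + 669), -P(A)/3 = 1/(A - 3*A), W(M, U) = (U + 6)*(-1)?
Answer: -4303/112560 ≈ -0.038229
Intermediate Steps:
W(M, U) = -6 - U (W(M, U) = (6 + U)*(-1) = -6 - U)
P(A) = 3/(2*A) (P(A) = -3/(A - 3*A) = -3*(-1/(2*A)) = -(-3)/(2*A) = 3/(2*A))
u = -23/2010 (u = (-6 - 1*17)/(1341 + 669) = (-6 - 17)/2010 = -23*1/2010 = -23/2010 ≈ -0.011443)
u + P(-31 - 25) = -23/2010 + 3/(2*(-31 - 25)) = -23/2010 + (3/2)/(-56) = -23/2010 + (3/2)*(-1/56) = -23/2010 - 3/112 = -4303/112560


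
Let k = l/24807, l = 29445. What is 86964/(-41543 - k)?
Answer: -359552658/171764441 ≈ -2.0933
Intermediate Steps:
k = 9815/8269 (k = 29445/24807 = 29445*(1/24807) = 9815/8269 ≈ 1.1870)
86964/(-41543 - k) = 86964/(-41543 - 1*9815/8269) = 86964/(-41543 - 9815/8269) = 86964/(-343528882/8269) = 86964*(-8269/343528882) = -359552658/171764441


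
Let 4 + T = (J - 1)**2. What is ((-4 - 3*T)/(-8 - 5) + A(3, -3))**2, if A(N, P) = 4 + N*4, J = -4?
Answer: 75625/169 ≈ 447.49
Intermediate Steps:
A(N, P) = 4 + 4*N
T = 21 (T = -4 + (-4 - 1)**2 = -4 + (-5)**2 = -4 + 25 = 21)
((-4 - 3*T)/(-8 - 5) + A(3, -3))**2 = ((-4 - 3*21)/(-8 - 5) + (4 + 4*3))**2 = ((-4 - 63)/(-13) + (4 + 12))**2 = (-67*(-1/13) + 16)**2 = (67/13 + 16)**2 = (275/13)**2 = 75625/169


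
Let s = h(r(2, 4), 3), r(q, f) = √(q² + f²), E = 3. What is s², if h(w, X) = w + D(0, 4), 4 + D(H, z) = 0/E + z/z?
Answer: 29 - 12*√5 ≈ 2.1672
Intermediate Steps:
D(H, z) = -3 (D(H, z) = -4 + (0/3 + z/z) = -4 + (0*(⅓) + 1) = -4 + (0 + 1) = -4 + 1 = -3)
r(q, f) = √(f² + q²)
h(w, X) = -3 + w (h(w, X) = w - 3 = -3 + w)
s = -3 + 2*√5 (s = -3 + √(4² + 2²) = -3 + √(16 + 4) = -3 + √20 = -3 + 2*√5 ≈ 1.4721)
s² = (-3 + 2*√5)²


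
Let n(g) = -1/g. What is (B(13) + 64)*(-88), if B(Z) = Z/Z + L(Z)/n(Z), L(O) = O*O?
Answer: 187616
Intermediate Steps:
L(O) = O²
B(Z) = 1 - Z³ (B(Z) = Z/Z + Z²/((-1/Z)) = 1 + Z²*(-Z) = 1 - Z³)
(B(13) + 64)*(-88) = ((1 - 1*13³) + 64)*(-88) = ((1 - 1*2197) + 64)*(-88) = ((1 - 2197) + 64)*(-88) = (-2196 + 64)*(-88) = -2132*(-88) = 187616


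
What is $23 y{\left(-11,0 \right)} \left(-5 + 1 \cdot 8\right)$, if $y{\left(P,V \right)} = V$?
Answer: $0$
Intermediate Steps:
$23 y{\left(-11,0 \right)} \left(-5 + 1 \cdot 8\right) = 23 \cdot 0 \left(-5 + 1 \cdot 8\right) = 0 \left(-5 + 8\right) = 0 \cdot 3 = 0$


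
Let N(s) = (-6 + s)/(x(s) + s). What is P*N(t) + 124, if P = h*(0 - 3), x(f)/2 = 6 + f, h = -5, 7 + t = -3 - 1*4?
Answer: 134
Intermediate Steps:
t = -14 (t = -7 + (-3 - 1*4) = -7 + (-3 - 4) = -7 - 7 = -14)
x(f) = 12 + 2*f (x(f) = 2*(6 + f) = 12 + 2*f)
P = 15 (P = -5*(0 - 3) = -5*(-3) = 15)
N(s) = (-6 + s)/(12 + 3*s) (N(s) = (-6 + s)/((12 + 2*s) + s) = (-6 + s)/(12 + 3*s))
P*N(t) + 124 = 15*((-6 - 14)/(3*(4 - 14))) + 124 = 15*((1/3)*(-20)/(-10)) + 124 = 15*((1/3)*(-1/10)*(-20)) + 124 = 15*(2/3) + 124 = 10 + 124 = 134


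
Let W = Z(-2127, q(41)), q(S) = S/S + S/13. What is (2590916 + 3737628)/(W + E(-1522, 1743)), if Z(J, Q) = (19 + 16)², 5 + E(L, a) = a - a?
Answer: 1582136/305 ≈ 5187.3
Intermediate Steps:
q(S) = 1 + S/13 (q(S) = 1 + S*(1/13) = 1 + S/13)
E(L, a) = -5 (E(L, a) = -5 + (a - a) = -5 + 0 = -5)
Z(J, Q) = 1225 (Z(J, Q) = 35² = 1225)
W = 1225
(2590916 + 3737628)/(W + E(-1522, 1743)) = (2590916 + 3737628)/(1225 - 5) = 6328544/1220 = 6328544*(1/1220) = 1582136/305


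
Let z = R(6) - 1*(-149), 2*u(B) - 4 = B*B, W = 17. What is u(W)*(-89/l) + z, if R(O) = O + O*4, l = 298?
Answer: 80607/596 ≈ 135.25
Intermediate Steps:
u(B) = 2 + B**2/2 (u(B) = 2 + (B*B)/2 = 2 + B**2/2)
R(O) = 5*O (R(O) = O + 4*O = 5*O)
z = 179 (z = 5*6 - 1*(-149) = 30 + 149 = 179)
u(W)*(-89/l) + z = (2 + (1/2)*17**2)*(-89/298) + 179 = (2 + (1/2)*289)*(-89*1/298) + 179 = (2 + 289/2)*(-89/298) + 179 = (293/2)*(-89/298) + 179 = -26077/596 + 179 = 80607/596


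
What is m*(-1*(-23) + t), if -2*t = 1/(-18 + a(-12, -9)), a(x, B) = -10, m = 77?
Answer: 14179/8 ≈ 1772.4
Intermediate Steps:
t = 1/56 (t = -1/(2*(-18 - 10)) = -½/(-28) = -½*(-1/28) = 1/56 ≈ 0.017857)
m*(-1*(-23) + t) = 77*(-1*(-23) + 1/56) = 77*(23 + 1/56) = 77*(1289/56) = 14179/8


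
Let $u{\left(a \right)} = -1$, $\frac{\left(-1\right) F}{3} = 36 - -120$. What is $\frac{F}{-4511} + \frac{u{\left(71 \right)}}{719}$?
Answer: $\frac{25537}{249493} \approx 0.10236$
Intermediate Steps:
$F = -468$ ($F = - 3 \left(36 - -120\right) = - 3 \left(36 + 120\right) = \left(-3\right) 156 = -468$)
$\frac{F}{-4511} + \frac{u{\left(71 \right)}}{719} = - \frac{468}{-4511} - \frac{1}{719} = \left(-468\right) \left(- \frac{1}{4511}\right) - \frac{1}{719} = \frac{36}{347} - \frac{1}{719} = \frac{25537}{249493}$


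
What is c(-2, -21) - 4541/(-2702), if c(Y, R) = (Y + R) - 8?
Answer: -79221/2702 ≈ -29.319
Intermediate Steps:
c(Y, R) = -8 + R + Y (c(Y, R) = (R + Y) - 8 = -8 + R + Y)
c(-2, -21) - 4541/(-2702) = (-8 - 21 - 2) - 4541/(-2702) = -31 - 4541*(-1)/2702 = -31 - 1*(-4541/2702) = -31 + 4541/2702 = -79221/2702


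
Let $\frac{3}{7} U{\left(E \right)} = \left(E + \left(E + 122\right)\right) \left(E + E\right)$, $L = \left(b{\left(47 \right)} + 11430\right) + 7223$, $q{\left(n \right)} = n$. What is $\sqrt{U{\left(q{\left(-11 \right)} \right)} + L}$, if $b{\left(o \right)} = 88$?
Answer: $\frac{\sqrt{122469}}{3} \approx 116.65$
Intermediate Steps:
$L = 18741$ ($L = \left(88 + 11430\right) + 7223 = 11518 + 7223 = 18741$)
$U{\left(E \right)} = \frac{14 E \left(122 + 2 E\right)}{3}$ ($U{\left(E \right)} = \frac{7 \left(E + \left(E + 122\right)\right) \left(E + E\right)}{3} = \frac{7 \left(E + \left(122 + E\right)\right) 2 E}{3} = \frac{7 \left(122 + 2 E\right) 2 E}{3} = \frac{7 \cdot 2 E \left(122 + 2 E\right)}{3} = \frac{14 E \left(122 + 2 E\right)}{3}$)
$\sqrt{U{\left(q{\left(-11 \right)} \right)} + L} = \sqrt{\frac{28}{3} \left(-11\right) \left(61 - 11\right) + 18741} = \sqrt{\frac{28}{3} \left(-11\right) 50 + 18741} = \sqrt{- \frac{15400}{3} + 18741} = \sqrt{\frac{40823}{3}} = \frac{\sqrt{122469}}{3}$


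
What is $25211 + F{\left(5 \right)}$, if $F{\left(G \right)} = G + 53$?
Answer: $25269$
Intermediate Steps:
$F{\left(G \right)} = 53 + G$
$25211 + F{\left(5 \right)} = 25211 + \left(53 + 5\right) = 25211 + 58 = 25269$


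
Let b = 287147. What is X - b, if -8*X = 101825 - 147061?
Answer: -562985/2 ≈ -2.8149e+5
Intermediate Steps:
X = 11309/2 (X = -(101825 - 147061)/8 = -⅛*(-45236) = 11309/2 ≈ 5654.5)
X - b = 11309/2 - 1*287147 = 11309/2 - 287147 = -562985/2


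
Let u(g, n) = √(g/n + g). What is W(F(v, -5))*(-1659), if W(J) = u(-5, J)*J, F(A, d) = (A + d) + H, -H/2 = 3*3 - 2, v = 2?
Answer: 6636*I*√85 ≈ 61181.0*I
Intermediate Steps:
u(g, n) = √(g + g/n)
H = -14 (H = -2*(3*3 - 2) = -2*(9 - 2) = -2*7 = -14)
F(A, d) = -14 + A + d (F(A, d) = (A + d) - 14 = -14 + A + d)
W(J) = J*√(-5 - 5/J) (W(J) = √(-5 - 5/J)*J = J*√(-5 - 5/J))
W(F(v, -5))*(-1659) = ((-14 + 2 - 5)*√5*√((-1 - (-14 + 2 - 5))/(-14 + 2 - 5)))*(-1659) = -17*√5*√((-1 - 1*(-17))/(-17))*(-1659) = -17*√5*√(-(-1 + 17)/17)*(-1659) = -17*√5*√(-1/17*16)*(-1659) = -17*√5*√(-16/17)*(-1659) = -17*√5*4*I*√17/17*(-1659) = -4*I*√85*(-1659) = 6636*I*√85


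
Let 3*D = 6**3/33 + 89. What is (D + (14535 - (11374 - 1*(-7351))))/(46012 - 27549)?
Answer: -137219/609279 ≈ -0.22522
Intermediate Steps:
D = 1051/33 (D = (6**3/33 + 89)/3 = ((1/33)*216 + 89)/3 = (72/11 + 89)/3 = (1/3)*(1051/11) = 1051/33 ≈ 31.848)
(D + (14535 - (11374 - 1*(-7351))))/(46012 - 27549) = (1051/33 + (14535 - (11374 - 1*(-7351))))/(46012 - 27549) = (1051/33 + (14535 - (11374 + 7351)))/18463 = (1051/33 + (14535 - 1*18725))*(1/18463) = (1051/33 + (14535 - 18725))*(1/18463) = (1051/33 - 4190)*(1/18463) = -137219/33*1/18463 = -137219/609279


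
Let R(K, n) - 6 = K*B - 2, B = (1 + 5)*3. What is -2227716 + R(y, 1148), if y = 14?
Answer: -2227460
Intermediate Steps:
B = 18 (B = 6*3 = 18)
R(K, n) = 4 + 18*K (R(K, n) = 6 + (K*18 - 2) = 6 + (18*K - 2) = 6 + (-2 + 18*K) = 4 + 18*K)
-2227716 + R(y, 1148) = -2227716 + (4 + 18*14) = -2227716 + (4 + 252) = -2227716 + 256 = -2227460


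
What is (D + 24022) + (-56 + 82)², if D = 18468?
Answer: 43166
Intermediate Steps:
(D + 24022) + (-56 + 82)² = (18468 + 24022) + (-56 + 82)² = 42490 + 26² = 42490 + 676 = 43166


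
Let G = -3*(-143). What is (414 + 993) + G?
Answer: 1836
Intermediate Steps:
G = 429
(414 + 993) + G = (414 + 993) + 429 = 1407 + 429 = 1836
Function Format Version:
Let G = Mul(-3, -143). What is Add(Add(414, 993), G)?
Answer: 1836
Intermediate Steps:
G = 429
Add(Add(414, 993), G) = Add(Add(414, 993), 429) = Add(1407, 429) = 1836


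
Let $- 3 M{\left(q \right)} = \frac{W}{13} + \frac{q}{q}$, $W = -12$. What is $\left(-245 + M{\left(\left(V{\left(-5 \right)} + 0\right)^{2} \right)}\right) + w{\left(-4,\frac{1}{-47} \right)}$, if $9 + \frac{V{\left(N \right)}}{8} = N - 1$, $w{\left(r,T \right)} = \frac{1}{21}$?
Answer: $- \frac{22293}{91} \approx -244.98$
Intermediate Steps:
$w{\left(r,T \right)} = \frac{1}{21}$
$V{\left(N \right)} = -80 + 8 N$ ($V{\left(N \right)} = -72 + 8 \left(N - 1\right) = -72 + 8 \left(-1 + N\right) = -72 + \left(-8 + 8 N\right) = -80 + 8 N$)
$M{\left(q \right)} = - \frac{1}{39}$ ($M{\left(q \right)} = - \frac{- \frac{12}{13} + \frac{q}{q}}{3} = - \frac{\left(-12\right) \frac{1}{13} + 1}{3} = - \frac{- \frac{12}{13} + 1}{3} = \left(- \frac{1}{3}\right) \frac{1}{13} = - \frac{1}{39}$)
$\left(-245 + M{\left(\left(V{\left(-5 \right)} + 0\right)^{2} \right)}\right) + w{\left(-4,\frac{1}{-47} \right)} = \left(-245 - \frac{1}{39}\right) + \frac{1}{21} = - \frac{9556}{39} + \frac{1}{21} = - \frac{22293}{91}$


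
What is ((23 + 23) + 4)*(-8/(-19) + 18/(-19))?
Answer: -500/19 ≈ -26.316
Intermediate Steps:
((23 + 23) + 4)*(-8/(-19) + 18/(-19)) = (46 + 4)*(-8*(-1/19) + 18*(-1/19)) = 50*(8/19 - 18/19) = 50*(-10/19) = -500/19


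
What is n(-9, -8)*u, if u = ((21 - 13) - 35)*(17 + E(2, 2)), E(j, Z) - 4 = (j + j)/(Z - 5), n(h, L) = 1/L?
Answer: 531/8 ≈ 66.375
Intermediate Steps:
n(h, L) = 1/L
E(j, Z) = 4 + 2*j/(-5 + Z) (E(j, Z) = 4 + (j + j)/(Z - 5) = 4 + (2*j)/(-5 + Z) = 4 + 2*j/(-5 + Z))
u = -531 (u = ((21 - 13) - 35)*(17 + 2*(-10 + 2 + 2*2)/(-5 + 2)) = (8 - 35)*(17 + 2*(-10 + 2 + 4)/(-3)) = -27*(17 + 2*(-⅓)*(-4)) = -27*(17 + 8/3) = -27*59/3 = -531)
n(-9, -8)*u = -531/(-8) = -⅛*(-531) = 531/8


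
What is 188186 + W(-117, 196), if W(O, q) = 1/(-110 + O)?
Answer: 42718221/227 ≈ 1.8819e+5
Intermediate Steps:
188186 + W(-117, 196) = 188186 + 1/(-110 - 117) = 188186 + 1/(-227) = 188186 - 1/227 = 42718221/227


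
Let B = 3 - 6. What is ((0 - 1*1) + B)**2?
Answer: 16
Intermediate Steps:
B = -3
((0 - 1*1) + B)**2 = ((0 - 1*1) - 3)**2 = ((0 - 1) - 3)**2 = (-1 - 3)**2 = (-4)**2 = 16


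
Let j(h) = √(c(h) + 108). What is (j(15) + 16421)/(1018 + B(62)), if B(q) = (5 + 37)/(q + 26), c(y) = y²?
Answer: 722524/44813 + 132*√37/44813 ≈ 16.141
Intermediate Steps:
B(q) = 42/(26 + q)
j(h) = √(108 + h²) (j(h) = √(h² + 108) = √(108 + h²))
(j(15) + 16421)/(1018 + B(62)) = (√(108 + 15²) + 16421)/(1018 + 42/(26 + 62)) = (√(108 + 225) + 16421)/(1018 + 42/88) = (√333 + 16421)/(1018 + 42*(1/88)) = (3*√37 + 16421)/(1018 + 21/44) = (16421 + 3*√37)/(44813/44) = (16421 + 3*√37)*(44/44813) = 722524/44813 + 132*√37/44813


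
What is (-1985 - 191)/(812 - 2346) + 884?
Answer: 679116/767 ≈ 885.42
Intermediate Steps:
(-1985 - 191)/(812 - 2346) + 884 = -2176/(-1534) + 884 = -2176*(-1/1534) + 884 = 1088/767 + 884 = 679116/767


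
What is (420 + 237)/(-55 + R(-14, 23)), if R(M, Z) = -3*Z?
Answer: -657/124 ≈ -5.2984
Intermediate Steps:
(420 + 237)/(-55 + R(-14, 23)) = (420 + 237)/(-55 - 3*23) = 657/(-55 - 69) = 657/(-124) = -1/124*657 = -657/124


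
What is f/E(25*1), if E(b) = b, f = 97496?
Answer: 97496/25 ≈ 3899.8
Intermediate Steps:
f/E(25*1) = 97496/((25*1)) = 97496/25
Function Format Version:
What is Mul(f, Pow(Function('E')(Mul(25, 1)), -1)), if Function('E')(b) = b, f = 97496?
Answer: Rational(97496, 25) ≈ 3899.8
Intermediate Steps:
Mul(f, Pow(Function('E')(Mul(25, 1)), -1)) = Mul(97496, Pow(Mul(25, 1), -1)) = Mul(97496, Pow(25, -1)) = Mul(97496, Rational(1, 25)) = Rational(97496, 25)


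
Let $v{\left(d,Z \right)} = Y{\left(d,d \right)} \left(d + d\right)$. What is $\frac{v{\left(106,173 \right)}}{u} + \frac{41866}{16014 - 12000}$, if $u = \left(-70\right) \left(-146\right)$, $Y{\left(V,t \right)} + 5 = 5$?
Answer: $\frac{20933}{2007} \approx 10.43$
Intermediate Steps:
$Y{\left(V,t \right)} = 0$ ($Y{\left(V,t \right)} = -5 + 5 = 0$)
$u = 10220$
$v{\left(d,Z \right)} = 0$ ($v{\left(d,Z \right)} = 0 \left(d + d\right) = 0 \cdot 2 d = 0$)
$\frac{v{\left(106,173 \right)}}{u} + \frac{41866}{16014 - 12000} = \frac{0}{10220} + \frac{41866}{16014 - 12000} = 0 \cdot \frac{1}{10220} + \frac{41866}{4014} = 0 + 41866 \cdot \frac{1}{4014} = 0 + \frac{20933}{2007} = \frac{20933}{2007}$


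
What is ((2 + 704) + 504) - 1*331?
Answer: 879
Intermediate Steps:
((2 + 704) + 504) - 1*331 = (706 + 504) - 331 = 1210 - 331 = 879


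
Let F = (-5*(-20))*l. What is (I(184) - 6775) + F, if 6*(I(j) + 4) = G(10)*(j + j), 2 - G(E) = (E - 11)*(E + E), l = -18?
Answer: -21689/3 ≈ -7229.7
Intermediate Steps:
G(E) = 2 - 2*E*(-11 + E) (G(E) = 2 - (E - 11)*(E + E) = 2 - (-11 + E)*2*E = 2 - 2*E*(-11 + E))
I(j) = -4 + 22*j/3 (I(j) = -4 + ((2 - 2*10**2 + 22*10)*(j + j))/6 = -4 + ((2 - 2*100 + 220)*(2*j))/6 = -4 + ((2 - 200 + 220)*(2*j))/6 = -4 + (22*(2*j))/6 = -4 + (44*j)/6 = -4 + 22*j/3)
F = -1800 (F = -5*(-20)*(-18) = 100*(-18) = -1800)
(I(184) - 6775) + F = ((-4 + (22/3)*184) - 6775) - 1800 = ((-4 + 4048/3) - 6775) - 1800 = (4036/3 - 6775) - 1800 = -16289/3 - 1800 = -21689/3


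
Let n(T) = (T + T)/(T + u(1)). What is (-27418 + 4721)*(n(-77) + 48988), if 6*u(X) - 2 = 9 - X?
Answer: -125647754875/113 ≈ -1.1119e+9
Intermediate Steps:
u(X) = 11/6 - X/6 (u(X) = ⅓ + (9 - X)/6 = ⅓ + (3/2 - X/6) = 11/6 - X/6)
n(T) = 2*T/(5/3 + T) (n(T) = (T + T)/(T + (11/6 - ⅙*1)) = (2*T)/(T + (11/6 - ⅙)) = (2*T)/(T + 5/3) = (2*T)/(5/3 + T) = 2*T/(5/3 + T))
(-27418 + 4721)*(n(-77) + 48988) = (-27418 + 4721)*(6*(-77)/(5 + 3*(-77)) + 48988) = -22697*(6*(-77)/(5 - 231) + 48988) = -22697*(6*(-77)/(-226) + 48988) = -22697*(6*(-77)*(-1/226) + 48988) = -22697*(231/113 + 48988) = -22697*5535875/113 = -125647754875/113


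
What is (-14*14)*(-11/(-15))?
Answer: -2156/15 ≈ -143.73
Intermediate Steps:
(-14*14)*(-11/(-15)) = -(-2156)*(-1)/15 = -196*11/15 = -2156/15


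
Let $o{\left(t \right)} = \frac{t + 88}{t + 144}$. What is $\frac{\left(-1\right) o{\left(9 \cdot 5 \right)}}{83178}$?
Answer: $- \frac{19}{2245806} \approx -8.4602 \cdot 10^{-6}$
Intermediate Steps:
$o{\left(t \right)} = \frac{88 + t}{144 + t}$
$\frac{\left(-1\right) o{\left(9 \cdot 5 \right)}}{83178} = \frac{\left(-1\right) \frac{88 + 9 \cdot 5}{144 + 9 \cdot 5}}{83178} = - \frac{88 + 45}{144 + 45} \cdot \frac{1}{83178} = - \frac{133}{189} \cdot \frac{1}{83178} = \left(-1\right) \frac{19}{27} \cdot \frac{1}{83178} = \left(- \frac{19}{27}\right) \frac{1}{83178} = - \frac{19}{2245806}$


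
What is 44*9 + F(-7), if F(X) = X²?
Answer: 445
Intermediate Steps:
44*9 + F(-7) = 44*9 + (-7)² = 396 + 49 = 445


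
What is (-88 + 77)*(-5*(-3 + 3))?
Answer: 0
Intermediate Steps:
(-88 + 77)*(-5*(-3 + 3)) = -(-55)*0 = -11*0 = 0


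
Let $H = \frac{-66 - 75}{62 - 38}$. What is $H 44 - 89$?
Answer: $- \frac{695}{2} \approx -347.5$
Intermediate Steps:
$H = - \frac{47}{8}$ ($H = - \frac{141}{24} = \left(-141\right) \frac{1}{24} = - \frac{47}{8} \approx -5.875$)
$H 44 - 89 = \left(- \frac{47}{8}\right) 44 - 89 = - \frac{517}{2} - 89 = - \frac{695}{2}$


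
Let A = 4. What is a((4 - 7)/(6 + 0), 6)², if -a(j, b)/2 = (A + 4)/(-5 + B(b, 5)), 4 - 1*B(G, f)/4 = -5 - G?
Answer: 256/3025 ≈ 0.084628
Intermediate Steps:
B(G, f) = 36 + 4*G (B(G, f) = 16 - 4*(-5 - G) = 16 + (20 + 4*G) = 36 + 4*G)
a(j, b) = -16/(31 + 4*b) (a(j, b) = -2*(4 + 4)/(-5 + (36 + 4*b)) = -16/(31 + 4*b))
a((4 - 7)/(6 + 0), 6)² = (-16/(31 + 4*6))² = (-16/(31 + 24))² = (-16/55)² = 256/3025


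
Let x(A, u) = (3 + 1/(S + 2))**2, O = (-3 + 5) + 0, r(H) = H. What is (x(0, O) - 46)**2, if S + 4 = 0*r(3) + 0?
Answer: 25281/16 ≈ 1580.1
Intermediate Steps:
O = 2 (O = 2 + 0 = 2)
S = -4 (S = -4 + (0*3 + 0) = -4 + (0 + 0) = -4 + 0 = -4)
x(A, u) = 25/4 (x(A, u) = (3 + 1/(-4 + 2))**2 = (3 + 1/(-2))**2 = (3 - 1/2)**2 = (5/2)**2 = 25/4)
(x(0, O) - 46)**2 = (25/4 - 46)**2 = (-159/4)**2 = 25281/16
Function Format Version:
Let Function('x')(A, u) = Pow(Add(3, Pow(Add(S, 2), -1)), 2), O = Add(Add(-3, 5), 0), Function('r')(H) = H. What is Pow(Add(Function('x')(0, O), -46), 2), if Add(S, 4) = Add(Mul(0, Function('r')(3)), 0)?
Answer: Rational(25281, 16) ≈ 1580.1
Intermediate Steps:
O = 2 (O = Add(2, 0) = 2)
S = -4 (S = Add(-4, Add(Mul(0, 3), 0)) = Add(-4, Add(0, 0)) = Add(-4, 0) = -4)
Function('x')(A, u) = Rational(25, 4) (Function('x')(A, u) = Pow(Add(3, Pow(Add(-4, 2), -1)), 2) = Pow(Add(3, Pow(-2, -1)), 2) = Pow(Add(3, Rational(-1, 2)), 2) = Pow(Rational(5, 2), 2) = Rational(25, 4))
Pow(Add(Function('x')(0, O), -46), 2) = Pow(Add(Rational(25, 4), -46), 2) = Pow(Rational(-159, 4), 2) = Rational(25281, 16)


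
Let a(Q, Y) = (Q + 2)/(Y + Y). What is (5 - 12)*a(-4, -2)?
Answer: -7/2 ≈ -3.5000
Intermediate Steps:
a(Q, Y) = (2 + Q)/(2*Y) (a(Q, Y) = (2 + Q)/((2*Y)) = (2 + Q)*(1/(2*Y)) = (2 + Q)/(2*Y))
(5 - 12)*a(-4, -2) = (5 - 12)*((½)*(2 - 4)/(-2)) = -7*(-1)*(-2)/(2*2) = -7*½ = -7/2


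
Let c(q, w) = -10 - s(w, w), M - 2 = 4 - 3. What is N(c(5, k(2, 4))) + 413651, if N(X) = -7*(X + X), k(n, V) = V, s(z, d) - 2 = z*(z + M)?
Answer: 414211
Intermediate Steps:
M = 3 (M = 2 + (4 - 3) = 2 + 1 = 3)
s(z, d) = 2 + z*(3 + z) (s(z, d) = 2 + z*(z + 3) = 2 + z*(3 + z))
c(q, w) = -12 - w² - 3*w (c(q, w) = -10 - (2 + w² + 3*w) = -10 + (-2 - w² - 3*w) = -12 - w² - 3*w)
N(X) = -14*X
N(c(5, k(2, 4))) + 413651 = -14*(-12 - 1*4² - 3*4) + 413651 = -14*(-12 - 1*16 - 12) + 413651 = -14*(-12 - 16 - 12) + 413651 = -14*(-40) + 413651 = 560 + 413651 = 414211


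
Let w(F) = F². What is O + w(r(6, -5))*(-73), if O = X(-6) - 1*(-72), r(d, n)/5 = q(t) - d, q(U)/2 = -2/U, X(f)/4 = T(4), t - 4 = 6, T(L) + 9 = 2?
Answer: -74708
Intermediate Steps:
T(L) = -7 (T(L) = -9 + 2 = -7)
t = 10 (t = 4 + 6 = 10)
X(f) = -28 (X(f) = 4*(-7) = -28)
q(U) = -4/U (q(U) = 2*(-2/U) = -4/U)
r(d, n) = -2 - 5*d (r(d, n) = 5*(-4/10 - d) = 5*(-4*⅒ - d) = 5*(-⅖ - d) = -2 - 5*d)
O = 44 (O = -28 - 1*(-72) = -28 + 72 = 44)
O + w(r(6, -5))*(-73) = 44 + (-2 - 5*6)²*(-73) = 44 + (-2 - 30)²*(-73) = 44 + (-32)²*(-73) = 44 + 1024*(-73) = 44 - 74752 = -74708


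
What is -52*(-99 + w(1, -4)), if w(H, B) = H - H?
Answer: 5148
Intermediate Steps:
w(H, B) = 0
-52*(-99 + w(1, -4)) = -52*(-99 + 0) = -52*(-99) = 5148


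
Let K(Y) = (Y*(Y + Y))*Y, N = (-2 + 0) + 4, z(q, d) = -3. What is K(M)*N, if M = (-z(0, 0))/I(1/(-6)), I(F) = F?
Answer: -23328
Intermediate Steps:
N = 2 (N = -2 + 4 = 2)
M = -18 (M = (-1*(-3))/((1/(-6))) = 3/((1*(-⅙))) = 3/(-⅙) = 3*(-6) = -18)
K(Y) = 2*Y³ (K(Y) = (Y*(2*Y))*Y = (2*Y²)*Y = 2*Y³)
K(M)*N = (2*(-18)³)*2 = (2*(-5832))*2 = -11664*2 = -23328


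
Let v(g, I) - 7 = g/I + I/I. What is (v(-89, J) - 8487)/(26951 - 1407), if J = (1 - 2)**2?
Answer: -1071/3193 ≈ -0.33542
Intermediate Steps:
J = 1 (J = (-1)**2 = 1)
v(g, I) = 8 + g/I (v(g, I) = 7 + (g/I + I/I) = 7 + (g/I + 1) = 7 + (1 + g/I) = 8 + g/I)
(v(-89, J) - 8487)/(26951 - 1407) = ((8 - 89/1) - 8487)/(26951 - 1407) = ((8 - 89*1) - 8487)/25544 = ((8 - 89) - 8487)*(1/25544) = (-81 - 8487)*(1/25544) = -8568*1/25544 = -1071/3193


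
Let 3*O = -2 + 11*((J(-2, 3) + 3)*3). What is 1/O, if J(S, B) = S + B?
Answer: 3/130 ≈ 0.023077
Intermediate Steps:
J(S, B) = B + S
O = 130/3 (O = (-2 + 11*(((3 - 2) + 3)*3))/3 = (-2 + 11*((1 + 3)*3))/3 = (-2 + 11*(4*3))/3 = (-2 + 11*12)/3 = (-2 + 132)/3 = (⅓)*130 = 130/3 ≈ 43.333)
1/O = 1/(130/3) = 3/130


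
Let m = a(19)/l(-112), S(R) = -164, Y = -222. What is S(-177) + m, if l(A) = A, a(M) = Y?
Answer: -9073/56 ≈ -162.02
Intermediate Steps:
a(M) = -222
m = 111/56 (m = -222/(-112) = -222*(-1/112) = 111/56 ≈ 1.9821)
S(-177) + m = -164 + 111/56 = -9073/56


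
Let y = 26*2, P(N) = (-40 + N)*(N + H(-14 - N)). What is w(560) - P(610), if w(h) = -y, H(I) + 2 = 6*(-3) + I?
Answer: 19328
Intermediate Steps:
H(I) = -20 + I (H(I) = -2 + (6*(-3) + I) = -2 + (-18 + I) = -20 + I)
P(N) = 1360 - 34*N (P(N) = (-40 + N)*(N + (-20 + (-14 - N))) = (-40 + N)*(N + (-34 - N)) = (-40 + N)*(-34) = 1360 - 34*N)
y = 52
w(h) = -52 (w(h) = -1*52 = -52)
w(560) - P(610) = -52 - (1360 - 34*610) = -52 - (1360 - 20740) = -52 - 1*(-19380) = -52 + 19380 = 19328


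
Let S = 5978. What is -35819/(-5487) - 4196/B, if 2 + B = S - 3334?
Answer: 35805173/7248327 ≈ 4.9398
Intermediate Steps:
B = 2642 (B = -2 + (5978 - 3334) = -2 + 2644 = 2642)
-35819/(-5487) - 4196/B = -35819/(-5487) - 4196/2642 = -35819*(-1/5487) - 4196*1/2642 = 35819/5487 - 2098/1321 = 35805173/7248327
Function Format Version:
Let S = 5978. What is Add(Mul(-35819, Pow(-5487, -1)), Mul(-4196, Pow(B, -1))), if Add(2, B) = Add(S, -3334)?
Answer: Rational(35805173, 7248327) ≈ 4.9398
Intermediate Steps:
B = 2642 (B = Add(-2, Add(5978, -3334)) = Add(-2, 2644) = 2642)
Add(Mul(-35819, Pow(-5487, -1)), Mul(-4196, Pow(B, -1))) = Add(Mul(-35819, Pow(-5487, -1)), Mul(-4196, Pow(2642, -1))) = Add(Mul(-35819, Rational(-1, 5487)), Mul(-4196, Rational(1, 2642))) = Add(Rational(35819, 5487), Rational(-2098, 1321)) = Rational(35805173, 7248327)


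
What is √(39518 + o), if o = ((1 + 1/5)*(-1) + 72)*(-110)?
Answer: √31730 ≈ 178.13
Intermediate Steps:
o = -7788 (o = ((1 + ⅕)*(-1) + 72)*(-110) = ((6/5)*(-1) + 72)*(-110) = (-6/5 + 72)*(-110) = (354/5)*(-110) = -7788)
√(39518 + o) = √(39518 - 7788) = √31730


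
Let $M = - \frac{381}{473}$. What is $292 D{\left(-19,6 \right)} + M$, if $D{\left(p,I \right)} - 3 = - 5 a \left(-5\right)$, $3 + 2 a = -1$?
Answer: $- \frac{6491833}{473} \approx -13725.0$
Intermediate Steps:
$a = -2$ ($a = - \frac{3}{2} + \frac{1}{2} \left(-1\right) = - \frac{3}{2} - \frac{1}{2} = -2$)
$M = - \frac{381}{473}$ ($M = \left(-381\right) \frac{1}{473} = - \frac{381}{473} \approx -0.8055$)
$D{\left(p,I \right)} = -47$ ($D{\left(p,I \right)} = 3 + \left(-5\right) \left(-2\right) \left(-5\right) = 3 + 10 \left(-5\right) = 3 - 50 = -47$)
$292 D{\left(-19,6 \right)} + M = 292 \left(-47\right) - \frac{381}{473} = -13724 - \frac{381}{473} = - \frac{6491833}{473}$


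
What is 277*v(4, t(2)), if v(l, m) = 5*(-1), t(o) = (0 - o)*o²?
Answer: -1385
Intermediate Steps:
t(o) = -o³ (t(o) = (-o)*o² = -o³)
v(l, m) = -5
277*v(4, t(2)) = 277*(-5) = -1385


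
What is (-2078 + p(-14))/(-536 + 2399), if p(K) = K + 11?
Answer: -2081/1863 ≈ -1.1170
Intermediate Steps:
p(K) = 11 + K
(-2078 + p(-14))/(-536 + 2399) = (-2078 + (11 - 14))/(-536 + 2399) = (-2078 - 3)/1863 = -2081*1/1863 = -2081/1863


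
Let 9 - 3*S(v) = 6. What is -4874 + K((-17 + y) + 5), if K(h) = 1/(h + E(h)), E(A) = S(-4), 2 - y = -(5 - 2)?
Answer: -29245/6 ≈ -4874.2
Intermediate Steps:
S(v) = 1 (S(v) = 3 - 1/3*6 = 3 - 2 = 1)
y = 5 (y = 2 - (-1)*(5 - 2) = 2 - (-1)*3 = 2 - 1*(-3) = 2 + 3 = 5)
E(A) = 1
K(h) = 1/(1 + h) (K(h) = 1/(h + 1) = 1/(1 + h))
-4874 + K((-17 + y) + 5) = -4874 + 1/(1 + ((-17 + 5) + 5)) = -4874 + 1/(1 + (-12 + 5)) = -4874 + 1/(1 - 7) = -4874 + 1/(-6) = -4874 - 1/6 = -29245/6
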